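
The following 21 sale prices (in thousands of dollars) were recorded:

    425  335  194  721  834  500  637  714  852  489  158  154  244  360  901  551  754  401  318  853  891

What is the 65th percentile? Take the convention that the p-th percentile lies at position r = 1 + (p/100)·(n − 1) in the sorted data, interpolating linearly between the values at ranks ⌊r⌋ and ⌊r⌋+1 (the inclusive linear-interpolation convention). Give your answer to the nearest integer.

Sorted: 154, 158, 194, 244, 318, 335, 360, 401, 425, 489, 500, 551, 637, 714, 721, 754, 834, 852, 853, 891, 901.
n = 21.
r = 1 + (65/100)·(21 − 1) = 1 + 13 = 14.
r is an integer, so P65 is the value at rank 14: 714.

714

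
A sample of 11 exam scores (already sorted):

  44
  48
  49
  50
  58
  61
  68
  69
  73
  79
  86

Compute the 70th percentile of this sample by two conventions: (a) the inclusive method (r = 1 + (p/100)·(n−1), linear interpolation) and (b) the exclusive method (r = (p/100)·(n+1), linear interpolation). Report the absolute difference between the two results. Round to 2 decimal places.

1.60

n = 11.
(a) r = 8 → value at rank 8 = 69.
(b) r = 8.4; between ranks 8 (69) and 9 (73): 70.6.
|69 − 70.6| = 1.6.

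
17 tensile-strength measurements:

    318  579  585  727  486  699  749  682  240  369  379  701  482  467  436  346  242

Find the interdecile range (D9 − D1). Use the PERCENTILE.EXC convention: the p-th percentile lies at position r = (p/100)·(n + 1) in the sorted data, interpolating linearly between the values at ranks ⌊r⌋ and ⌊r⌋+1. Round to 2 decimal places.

489.80

Sorted: 240, 242, 318, 346, 369, 379, 436, 467, 482, 486, 579, 585, 682, 699, 701, 727, 749.
n = 17.
P10: r = 1.8; ranks 1–2 are 240, 242; interpolating gives 241.6.
P90: r = 16.2; ranks 16–17 are 727, 749; interpolating gives 731.4.
Difference: 731.4 − 241.6 = 489.8.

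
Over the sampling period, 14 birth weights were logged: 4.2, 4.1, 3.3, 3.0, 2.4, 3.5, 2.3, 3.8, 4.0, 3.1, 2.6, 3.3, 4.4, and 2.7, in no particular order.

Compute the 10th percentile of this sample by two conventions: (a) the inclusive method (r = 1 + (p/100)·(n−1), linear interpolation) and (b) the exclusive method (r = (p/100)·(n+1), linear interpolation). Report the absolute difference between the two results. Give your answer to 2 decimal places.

Sorted: 2.3, 2.4, 2.6, 2.7, 3.0, 3.1, 3.3, 3.3, 3.5, 3.8, 4.0, 4.1, 4.2, 4.4.
n = 14.
(a) r = 2.3; between ranks 2 (2.4) and 3 (2.6): 2.46.
(b) r = 1.5; between ranks 1 (2.3) and 2 (2.4): 2.35.
|2.46 − 2.35| = 0.11.

0.11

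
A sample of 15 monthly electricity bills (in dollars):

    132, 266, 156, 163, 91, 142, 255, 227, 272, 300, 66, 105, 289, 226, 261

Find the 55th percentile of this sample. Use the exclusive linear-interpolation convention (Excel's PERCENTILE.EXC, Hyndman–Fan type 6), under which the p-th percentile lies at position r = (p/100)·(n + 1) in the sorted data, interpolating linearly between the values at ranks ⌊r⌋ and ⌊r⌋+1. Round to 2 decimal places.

226.80

Sorted: 66, 91, 105, 132, 142, 156, 163, 226, 227, 255, 261, 266, 272, 289, 300.
n = 15.
r = (55/100)·(15 + 1) = 8.8.
Rank 8 is 226 and rank 9 is 227.
Interpolate: 226 + 0.8·(227 − 226) = 226 + 0.8·1 = 226.8.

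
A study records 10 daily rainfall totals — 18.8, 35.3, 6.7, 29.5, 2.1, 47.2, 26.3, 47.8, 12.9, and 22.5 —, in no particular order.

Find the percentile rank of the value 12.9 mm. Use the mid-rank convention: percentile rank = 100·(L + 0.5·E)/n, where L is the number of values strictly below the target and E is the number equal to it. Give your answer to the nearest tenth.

Sorted: 2.1, 6.7, 12.9, 18.8, 22.5, 26.3, 29.5, 35.3, 47.2, 47.8.
Count below 12.9: L = 2; count equal: E = 1; n = 10.
Percentile rank = 100·(2 + 0.5·1)/10 = 100·2.5/10 = 25.

25.0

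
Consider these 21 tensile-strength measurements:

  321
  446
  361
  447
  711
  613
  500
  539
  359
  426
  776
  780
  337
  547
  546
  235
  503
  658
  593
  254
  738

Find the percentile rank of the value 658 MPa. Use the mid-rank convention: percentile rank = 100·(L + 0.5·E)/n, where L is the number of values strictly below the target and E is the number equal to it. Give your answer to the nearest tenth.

78.6

Sorted: 235, 254, 321, 337, 359, 361, 426, 446, 447, 500, 503, 539, 546, 547, 593, 613, 658, 711, 738, 776, 780.
Count below 658: L = 16; count equal: E = 1; n = 21.
Percentile rank = 100·(16 + 0.5·1)/21 = 100·16.5/21 = 78.57.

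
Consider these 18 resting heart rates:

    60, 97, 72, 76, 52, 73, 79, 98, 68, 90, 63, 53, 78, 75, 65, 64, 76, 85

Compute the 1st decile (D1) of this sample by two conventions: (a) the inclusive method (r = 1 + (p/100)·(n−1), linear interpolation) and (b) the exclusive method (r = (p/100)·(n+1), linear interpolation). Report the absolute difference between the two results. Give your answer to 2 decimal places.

Sorted: 52, 53, 60, 63, 64, 65, 68, 72, 73, 75, 76, 76, 78, 79, 85, 90, 97, 98.
n = 18.
(a) r = 2.7; between ranks 2 (53) and 3 (60): 57.9.
(b) r = 1.9; between ranks 1 (52) and 2 (53): 52.9.
|57.9 − 52.9| = 5.

5.00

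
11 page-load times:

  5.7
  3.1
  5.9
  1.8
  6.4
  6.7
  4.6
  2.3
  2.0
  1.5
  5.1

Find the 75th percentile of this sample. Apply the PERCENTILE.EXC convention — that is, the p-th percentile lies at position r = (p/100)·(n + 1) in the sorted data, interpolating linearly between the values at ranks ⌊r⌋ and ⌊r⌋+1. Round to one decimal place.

5.9

Sorted: 1.5, 1.8, 2.0, 2.3, 3.1, 4.6, 5.1, 5.7, 5.9, 6.4, 6.7.
n = 11.
r = (75/100)·(11 + 1) = 9.
r is an integer, so P75 is the value at rank 9: 5.9.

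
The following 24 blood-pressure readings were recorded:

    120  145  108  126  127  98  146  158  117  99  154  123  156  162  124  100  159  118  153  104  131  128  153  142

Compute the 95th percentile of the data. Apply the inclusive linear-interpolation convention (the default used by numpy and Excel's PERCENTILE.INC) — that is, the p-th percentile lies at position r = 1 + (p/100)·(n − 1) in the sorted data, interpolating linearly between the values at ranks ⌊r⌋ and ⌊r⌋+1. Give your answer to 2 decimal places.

Sorted: 98, 99, 100, 104, 108, 117, 118, 120, 123, 124, 126, 127, 128, 131, 142, 145, 146, 153, 153, 154, 156, 158, 159, 162.
n = 24.
r = 1 + (95/100)·(24 − 1) = 1 + 21.85 = 22.85.
Rank 22 is 158 and rank 23 is 159.
Interpolate: 158 + 0.85·(159 − 158) = 158 + 0.85·1 = 158.85.

158.85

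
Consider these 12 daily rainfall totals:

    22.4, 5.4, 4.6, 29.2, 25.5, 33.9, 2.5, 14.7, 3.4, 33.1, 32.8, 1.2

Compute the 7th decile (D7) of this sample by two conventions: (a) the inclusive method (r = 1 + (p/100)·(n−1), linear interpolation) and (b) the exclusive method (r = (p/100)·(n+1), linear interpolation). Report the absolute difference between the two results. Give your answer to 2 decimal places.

Sorted: 1.2, 2.5, 3.4, 4.6, 5.4, 14.7, 22.4, 25.5, 29.2, 32.8, 33.1, 33.9.
n = 12.
(a) r = 8.7; between ranks 8 (25.5) and 9 (29.2): 28.09.
(b) r = 9.1; between ranks 9 (29.2) and 10 (32.8): 29.56.
|28.09 − 29.56| = 1.47.

1.47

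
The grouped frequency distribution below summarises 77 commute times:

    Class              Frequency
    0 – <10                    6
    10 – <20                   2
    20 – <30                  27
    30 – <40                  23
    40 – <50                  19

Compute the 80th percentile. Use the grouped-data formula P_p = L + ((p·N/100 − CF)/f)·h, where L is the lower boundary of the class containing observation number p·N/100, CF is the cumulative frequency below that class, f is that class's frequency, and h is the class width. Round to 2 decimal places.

41.89

N = 77; target position k = 80/100 · 77 = 61.6.
Cumulative frequencies: 6, 8, 35, 58, 77.
Observation 61.6 falls in the class 40 – <50.
L = 40, CF = 58, f = 19, h = 10.
P80 = 40 + ((61.6 − 58)/19)·10 = 40 + 1.89474 = 41.8947.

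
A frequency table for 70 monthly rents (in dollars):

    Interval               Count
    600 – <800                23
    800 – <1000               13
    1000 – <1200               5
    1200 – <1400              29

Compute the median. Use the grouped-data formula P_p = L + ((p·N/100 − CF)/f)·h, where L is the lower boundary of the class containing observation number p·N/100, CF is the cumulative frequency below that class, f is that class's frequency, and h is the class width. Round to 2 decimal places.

N = 70; target position k = 50/100 · 70 = 35.
Cumulative frequencies: 23, 36, 41, 70.
Observation 35 falls in the class 800 – <1000.
L = 800, CF = 23, f = 13, h = 200.
P50 = 800 + ((35 − 23)/13)·200 = 800 + 184.615 = 984.615.

984.62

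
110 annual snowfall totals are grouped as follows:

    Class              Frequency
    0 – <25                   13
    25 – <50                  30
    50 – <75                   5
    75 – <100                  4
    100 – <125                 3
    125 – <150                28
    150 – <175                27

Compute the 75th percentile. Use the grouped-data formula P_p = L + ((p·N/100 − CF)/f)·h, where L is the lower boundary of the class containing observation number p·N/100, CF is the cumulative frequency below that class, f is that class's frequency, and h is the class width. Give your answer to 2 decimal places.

149.55

N = 110; target position k = 75/100 · 110 = 82.5.
Cumulative frequencies: 13, 43, 48, 52, 55, 83, 110.
Observation 82.5 falls in the class 125 – <150.
L = 125, CF = 55, f = 28, h = 25.
P75 = 125 + ((82.5 − 55)/28)·25 = 125 + 24.5536 = 149.554.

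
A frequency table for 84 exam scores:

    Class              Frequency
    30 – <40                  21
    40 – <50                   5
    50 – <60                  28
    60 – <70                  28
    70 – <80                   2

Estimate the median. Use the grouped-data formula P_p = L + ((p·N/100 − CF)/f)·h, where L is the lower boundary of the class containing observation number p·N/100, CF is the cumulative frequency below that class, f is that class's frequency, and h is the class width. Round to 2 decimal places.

55.71

N = 84; target position k = 50/100 · 84 = 42.
Cumulative frequencies: 21, 26, 54, 82, 84.
Observation 42 falls in the class 50 – <60.
L = 50, CF = 26, f = 28, h = 10.
P50 = 50 + ((42 − 26)/28)·10 = 50 + 5.71429 = 55.7143.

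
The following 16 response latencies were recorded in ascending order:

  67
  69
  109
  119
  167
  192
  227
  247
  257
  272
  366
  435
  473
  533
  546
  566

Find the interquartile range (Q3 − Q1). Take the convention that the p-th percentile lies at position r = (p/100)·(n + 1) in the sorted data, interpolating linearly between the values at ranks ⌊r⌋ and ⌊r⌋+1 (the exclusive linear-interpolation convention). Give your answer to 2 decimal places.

n = 16.
P25: r = 4.25; ranks 4–5 are 119, 167; interpolating gives 131.
P75: r = 12.75; ranks 12–13 are 435, 473; interpolating gives 463.5.
Difference: 463.5 − 131 = 332.5.

332.50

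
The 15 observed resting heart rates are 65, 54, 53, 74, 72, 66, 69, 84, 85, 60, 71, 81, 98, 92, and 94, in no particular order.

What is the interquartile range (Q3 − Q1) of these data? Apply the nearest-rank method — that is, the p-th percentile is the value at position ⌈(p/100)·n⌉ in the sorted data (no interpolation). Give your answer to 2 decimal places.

20.00

Sorted: 53, 54, 60, 65, 66, 69, 71, 72, 74, 81, 84, 85, 92, 94, 98.
n = 15.
P25: rank ⌈25/100·15⌉ = 4 → 65.
P75: rank ⌈75/100·15⌉ = 12 → 85.
Difference: 85 − 65 = 20.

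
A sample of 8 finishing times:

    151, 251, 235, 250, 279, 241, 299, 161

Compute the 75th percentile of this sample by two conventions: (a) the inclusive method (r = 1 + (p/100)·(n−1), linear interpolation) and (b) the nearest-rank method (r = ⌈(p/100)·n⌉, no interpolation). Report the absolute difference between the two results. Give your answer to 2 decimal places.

Sorted: 151, 161, 235, 241, 250, 251, 279, 299.
n = 8.
(a) r = 6.25; between ranks 6 (251) and 7 (279): 258.
(b) the nearest-rank method: rank 6 → 251.
|258 − 251| = 7.

7.00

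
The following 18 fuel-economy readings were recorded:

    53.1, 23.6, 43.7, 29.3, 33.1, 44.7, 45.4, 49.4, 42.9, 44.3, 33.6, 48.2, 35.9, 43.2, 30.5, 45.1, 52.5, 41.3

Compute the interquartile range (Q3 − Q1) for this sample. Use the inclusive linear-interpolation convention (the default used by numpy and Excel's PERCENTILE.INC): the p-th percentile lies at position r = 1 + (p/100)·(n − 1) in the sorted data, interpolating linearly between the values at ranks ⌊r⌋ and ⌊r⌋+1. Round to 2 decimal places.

Sorted: 23.6, 29.3, 30.5, 33.1, 33.6, 35.9, 41.3, 42.9, 43.2, 43.7, 44.3, 44.7, 45.1, 45.4, 48.2, 49.4, 52.5, 53.1.
n = 18.
P25: r = 5.25; ranks 5–6 are 33.6, 35.9; interpolating gives 34.175.
P75: r = 13.75; ranks 13–14 are 45.1, 45.4; interpolating gives 45.325.
Difference: 45.325 − 34.175 = 11.15.

11.15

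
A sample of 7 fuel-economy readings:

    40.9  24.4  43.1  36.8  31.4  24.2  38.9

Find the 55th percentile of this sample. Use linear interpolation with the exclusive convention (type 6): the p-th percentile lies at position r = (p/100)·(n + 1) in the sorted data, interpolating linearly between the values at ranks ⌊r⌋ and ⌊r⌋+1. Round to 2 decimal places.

37.64

Sorted: 24.2, 24.4, 31.4, 36.8, 38.9, 40.9, 43.1.
n = 7.
r = (55/100)·(7 + 1) = 4.4.
Rank 4 is 36.8 and rank 5 is 38.9.
Interpolate: 36.8 + 0.4·(38.9 − 36.8) = 36.8 + 0.4·2.1 = 37.64.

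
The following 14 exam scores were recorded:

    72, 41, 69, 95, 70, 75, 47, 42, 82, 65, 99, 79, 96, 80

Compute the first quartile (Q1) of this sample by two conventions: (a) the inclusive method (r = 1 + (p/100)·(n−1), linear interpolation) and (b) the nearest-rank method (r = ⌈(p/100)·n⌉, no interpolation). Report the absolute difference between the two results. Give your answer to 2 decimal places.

Sorted: 41, 42, 47, 65, 69, 70, 72, 75, 79, 80, 82, 95, 96, 99.
n = 14.
(a) r = 4.25; between ranks 4 (65) and 5 (69): 66.
(b) the nearest-rank method: rank 4 → 65.
|66 − 65| = 1.

1.00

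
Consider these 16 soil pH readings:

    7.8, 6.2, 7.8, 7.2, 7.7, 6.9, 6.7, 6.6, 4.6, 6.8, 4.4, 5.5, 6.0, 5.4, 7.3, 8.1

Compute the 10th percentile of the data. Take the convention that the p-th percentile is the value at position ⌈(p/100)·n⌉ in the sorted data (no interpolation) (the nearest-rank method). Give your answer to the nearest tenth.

Sorted: 4.4, 4.6, 5.4, 5.5, 6.0, 6.2, 6.6, 6.7, 6.8, 6.9, 7.2, 7.3, 7.7, 7.8, 7.8, 8.1.
n = 16.
Position = ⌈10/100 · 16⌉ = ⌈1.6⌉ = 2.
The value at rank 2 is 4.6.

4.6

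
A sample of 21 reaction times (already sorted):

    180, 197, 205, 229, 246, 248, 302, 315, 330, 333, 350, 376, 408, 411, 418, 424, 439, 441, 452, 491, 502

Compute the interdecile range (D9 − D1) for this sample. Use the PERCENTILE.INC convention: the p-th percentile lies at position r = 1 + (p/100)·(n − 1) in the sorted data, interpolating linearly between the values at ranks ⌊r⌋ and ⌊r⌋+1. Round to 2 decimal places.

247.00

n = 21.
P10: r = 3 (integer) → 205.
P90: r = 19 (integer) → 452.
Difference: 452 − 205 = 247.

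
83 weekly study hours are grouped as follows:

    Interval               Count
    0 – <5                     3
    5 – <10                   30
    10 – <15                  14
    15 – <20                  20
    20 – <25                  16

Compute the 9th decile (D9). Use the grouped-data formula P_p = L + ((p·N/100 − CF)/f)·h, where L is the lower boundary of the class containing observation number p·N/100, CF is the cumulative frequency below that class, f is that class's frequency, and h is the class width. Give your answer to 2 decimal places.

22.41

N = 83; target position k = 90/100 · 83 = 74.7.
Cumulative frequencies: 3, 33, 47, 67, 83.
Observation 74.7 falls in the class 20 – <25.
L = 20, CF = 67, f = 16, h = 5.
P90 = 20 + ((74.7 − 67)/16)·5 = 20 + 2.40625 = 22.4062.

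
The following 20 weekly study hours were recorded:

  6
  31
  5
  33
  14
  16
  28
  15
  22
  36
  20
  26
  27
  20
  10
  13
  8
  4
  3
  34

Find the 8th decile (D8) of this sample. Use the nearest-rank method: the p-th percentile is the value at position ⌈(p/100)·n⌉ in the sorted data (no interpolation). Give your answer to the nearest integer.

28

Sorted: 3, 4, 5, 6, 8, 10, 13, 14, 15, 16, 20, 20, 22, 26, 27, 28, 31, 33, 34, 36.
n = 20.
Position = ⌈80/100 · 20⌉ = ⌈16⌉ = 16.
The value at rank 16 is 28.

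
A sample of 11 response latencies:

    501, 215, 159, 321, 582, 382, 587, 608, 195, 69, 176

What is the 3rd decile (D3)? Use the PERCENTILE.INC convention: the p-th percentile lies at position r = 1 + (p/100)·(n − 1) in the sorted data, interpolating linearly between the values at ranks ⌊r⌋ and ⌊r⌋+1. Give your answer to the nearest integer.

195

Sorted: 69, 159, 176, 195, 215, 321, 382, 501, 582, 587, 608.
n = 11.
r = 1 + (30/100)·(11 − 1) = 1 + 3 = 4.
r is an integer, so P30 is the value at rank 4: 195.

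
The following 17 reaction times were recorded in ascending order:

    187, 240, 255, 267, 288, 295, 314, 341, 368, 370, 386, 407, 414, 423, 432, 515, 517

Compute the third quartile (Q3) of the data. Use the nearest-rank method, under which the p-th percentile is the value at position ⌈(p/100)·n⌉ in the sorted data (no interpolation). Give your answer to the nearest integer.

n = 17.
Position = ⌈75/100 · 17⌉ = ⌈12.75⌉ = 13.
The value at rank 13 is 414.

414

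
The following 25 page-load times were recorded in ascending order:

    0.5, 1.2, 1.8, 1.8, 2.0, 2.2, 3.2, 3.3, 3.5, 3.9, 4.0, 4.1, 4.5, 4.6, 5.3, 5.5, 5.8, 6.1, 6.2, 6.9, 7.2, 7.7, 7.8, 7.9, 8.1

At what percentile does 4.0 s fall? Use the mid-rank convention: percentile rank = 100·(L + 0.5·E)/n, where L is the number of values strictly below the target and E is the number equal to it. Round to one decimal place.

Count below 4.0: L = 10; count equal: E = 1; n = 25.
Percentile rank = 100·(10 + 0.5·1)/25 = 100·10.5/25 = 42.

42.0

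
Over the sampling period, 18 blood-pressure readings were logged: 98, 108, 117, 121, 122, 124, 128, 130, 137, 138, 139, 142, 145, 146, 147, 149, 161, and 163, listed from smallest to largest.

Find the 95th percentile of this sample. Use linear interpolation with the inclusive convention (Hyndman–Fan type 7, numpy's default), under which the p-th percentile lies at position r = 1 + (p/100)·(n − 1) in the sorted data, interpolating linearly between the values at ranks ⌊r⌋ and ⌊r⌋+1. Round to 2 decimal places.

161.30

n = 18.
r = 1 + (95/100)·(18 − 1) = 1 + 16.15 = 17.15.
Rank 17 is 161 and rank 18 is 163.
Interpolate: 161 + 0.15·(163 − 161) = 161 + 0.15·2 = 161.3.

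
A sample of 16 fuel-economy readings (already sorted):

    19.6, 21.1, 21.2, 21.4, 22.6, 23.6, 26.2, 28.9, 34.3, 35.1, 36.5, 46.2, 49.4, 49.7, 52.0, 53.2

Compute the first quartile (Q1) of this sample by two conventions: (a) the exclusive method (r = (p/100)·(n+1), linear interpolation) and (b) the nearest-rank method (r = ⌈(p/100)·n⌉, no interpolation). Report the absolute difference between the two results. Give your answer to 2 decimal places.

0.30

n = 16.
(a) r = 4.25; between ranks 4 (21.4) and 5 (22.6): 21.7.
(b) the nearest-rank method: rank 4 → 21.4.
|21.7 − 21.4| = 0.3.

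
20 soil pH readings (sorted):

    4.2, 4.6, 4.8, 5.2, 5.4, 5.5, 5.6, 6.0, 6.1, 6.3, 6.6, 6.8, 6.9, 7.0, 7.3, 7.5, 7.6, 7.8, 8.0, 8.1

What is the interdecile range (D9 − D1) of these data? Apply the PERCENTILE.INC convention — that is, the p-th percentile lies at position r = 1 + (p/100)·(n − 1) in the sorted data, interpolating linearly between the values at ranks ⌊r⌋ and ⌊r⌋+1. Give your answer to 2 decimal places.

3.04

n = 20.
P10: r = 2.9; ranks 2–3 are 4.6, 4.8; interpolating gives 4.78.
P90: r = 18.1; ranks 18–19 are 7.8, 8.0; interpolating gives 7.82.
Difference: 7.82 − 4.78 = 3.04.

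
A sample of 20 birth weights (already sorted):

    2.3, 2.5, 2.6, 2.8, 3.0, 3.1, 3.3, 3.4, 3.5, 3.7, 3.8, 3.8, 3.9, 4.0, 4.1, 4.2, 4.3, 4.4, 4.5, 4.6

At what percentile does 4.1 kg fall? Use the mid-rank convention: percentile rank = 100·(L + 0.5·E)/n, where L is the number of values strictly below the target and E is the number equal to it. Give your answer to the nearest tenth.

72.5

Count below 4.1: L = 14; count equal: E = 1; n = 20.
Percentile rank = 100·(14 + 0.5·1)/20 = 100·14.5/20 = 72.5.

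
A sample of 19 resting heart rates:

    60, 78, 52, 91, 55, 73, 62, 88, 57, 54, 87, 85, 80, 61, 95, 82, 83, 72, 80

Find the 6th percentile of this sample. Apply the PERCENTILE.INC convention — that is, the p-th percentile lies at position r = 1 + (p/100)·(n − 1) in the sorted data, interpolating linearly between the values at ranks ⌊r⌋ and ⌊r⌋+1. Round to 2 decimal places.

Sorted: 52, 54, 55, 57, 60, 61, 62, 72, 73, 78, 80, 80, 82, 83, 85, 87, 88, 91, 95.
n = 19.
r = 1 + (6/100)·(19 − 1) = 1 + 1.08 = 2.08.
Rank 2 is 54 and rank 3 is 55.
Interpolate: 54 + 0.08·(55 − 54) = 54 + 0.08·1 = 54.08.

54.08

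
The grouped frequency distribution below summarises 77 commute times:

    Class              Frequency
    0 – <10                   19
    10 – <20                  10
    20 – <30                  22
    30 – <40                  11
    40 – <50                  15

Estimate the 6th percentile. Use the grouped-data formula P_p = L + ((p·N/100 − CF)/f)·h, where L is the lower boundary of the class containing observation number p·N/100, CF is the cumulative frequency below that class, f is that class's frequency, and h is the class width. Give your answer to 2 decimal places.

N = 77; target position k = 6/100 · 77 = 4.62.
Cumulative frequencies: 19, 29, 51, 62, 77.
Observation 4.62 falls in the class 0 – <10.
L = 0, CF = 0, f = 19, h = 10.
P6 = 0 + ((4.62 − 0)/19)·10 = 0 + 2.43158 = 2.43158.

2.43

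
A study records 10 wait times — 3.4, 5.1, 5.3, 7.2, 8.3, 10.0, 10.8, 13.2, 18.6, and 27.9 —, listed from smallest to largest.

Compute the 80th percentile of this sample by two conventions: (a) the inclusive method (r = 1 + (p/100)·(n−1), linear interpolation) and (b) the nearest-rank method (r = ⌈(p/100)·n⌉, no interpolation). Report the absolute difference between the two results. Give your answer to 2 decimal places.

1.08

n = 10.
(a) r = 8.2; between ranks 8 (13.2) and 9 (18.6): 14.28.
(b) the nearest-rank method: rank 8 → 13.2.
|14.28 − 13.2| = 1.08.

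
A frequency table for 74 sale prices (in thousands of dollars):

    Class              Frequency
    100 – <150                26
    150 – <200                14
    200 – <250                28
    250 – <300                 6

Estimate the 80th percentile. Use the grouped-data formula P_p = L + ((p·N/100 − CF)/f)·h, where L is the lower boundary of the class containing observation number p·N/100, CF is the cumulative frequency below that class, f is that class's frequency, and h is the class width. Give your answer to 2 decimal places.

N = 74; target position k = 80/100 · 74 = 59.2.
Cumulative frequencies: 26, 40, 68, 74.
Observation 59.2 falls in the class 200 – <250.
L = 200, CF = 40, f = 28, h = 50.
P80 = 200 + ((59.2 − 40)/28)·50 = 200 + 34.2857 = 234.286.

234.29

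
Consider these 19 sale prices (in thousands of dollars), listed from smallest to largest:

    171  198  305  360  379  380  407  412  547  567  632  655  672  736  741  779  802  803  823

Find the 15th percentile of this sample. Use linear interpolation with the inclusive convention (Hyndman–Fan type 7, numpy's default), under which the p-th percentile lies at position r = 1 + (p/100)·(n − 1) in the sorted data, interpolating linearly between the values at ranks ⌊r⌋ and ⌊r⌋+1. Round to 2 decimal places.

343.50

n = 19.
r = 1 + (15/100)·(19 − 1) = 1 + 2.7 = 3.7.
Rank 3 is 305 and rank 4 is 360.
Interpolate: 305 + 0.7·(360 − 305) = 305 + 0.7·55 = 343.5.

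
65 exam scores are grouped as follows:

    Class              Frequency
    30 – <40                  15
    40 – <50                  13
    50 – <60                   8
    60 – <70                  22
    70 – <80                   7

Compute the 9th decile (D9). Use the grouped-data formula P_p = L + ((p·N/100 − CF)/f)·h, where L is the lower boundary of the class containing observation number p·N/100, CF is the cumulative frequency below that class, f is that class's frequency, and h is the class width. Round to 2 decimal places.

N = 65; target position k = 90/100 · 65 = 58.5.
Cumulative frequencies: 15, 28, 36, 58, 65.
Observation 58.5 falls in the class 70 – <80.
L = 70, CF = 58, f = 7, h = 10.
P90 = 70 + ((58.5 − 58)/7)·10 = 70 + 0.714286 = 70.7143.

70.71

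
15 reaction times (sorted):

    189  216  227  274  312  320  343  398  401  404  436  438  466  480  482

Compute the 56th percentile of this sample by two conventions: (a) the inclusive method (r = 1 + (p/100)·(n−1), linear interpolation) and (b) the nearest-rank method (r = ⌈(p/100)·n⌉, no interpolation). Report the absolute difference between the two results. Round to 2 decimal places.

0.48

n = 15.
(a) r = 8.84; between ranks 8 (398) and 9 (401): 400.52.
(b) the nearest-rank method: rank 9 → 401.
|400.52 − 401| = 0.48.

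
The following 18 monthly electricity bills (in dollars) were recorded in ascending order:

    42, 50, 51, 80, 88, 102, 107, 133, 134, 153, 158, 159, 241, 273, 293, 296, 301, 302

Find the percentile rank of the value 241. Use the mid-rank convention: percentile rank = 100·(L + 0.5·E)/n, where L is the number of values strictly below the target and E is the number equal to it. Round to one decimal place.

Count below 241: L = 12; count equal: E = 1; n = 18.
Percentile rank = 100·(12 + 0.5·1)/18 = 100·12.5/18 = 69.44.

69.4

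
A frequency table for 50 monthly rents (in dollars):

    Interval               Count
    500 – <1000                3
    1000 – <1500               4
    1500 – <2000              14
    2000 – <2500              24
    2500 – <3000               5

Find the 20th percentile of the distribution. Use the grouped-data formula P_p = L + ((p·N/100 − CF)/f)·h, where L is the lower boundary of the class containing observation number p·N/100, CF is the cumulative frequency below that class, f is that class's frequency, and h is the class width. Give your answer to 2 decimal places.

N = 50; target position k = 20/100 · 50 = 10.
Cumulative frequencies: 3, 7, 21, 45, 50.
Observation 10 falls in the class 1500 – <2000.
L = 1500, CF = 7, f = 14, h = 500.
P20 = 1500 + ((10 − 7)/14)·500 = 1500 + 107.143 = 1607.14.

1607.14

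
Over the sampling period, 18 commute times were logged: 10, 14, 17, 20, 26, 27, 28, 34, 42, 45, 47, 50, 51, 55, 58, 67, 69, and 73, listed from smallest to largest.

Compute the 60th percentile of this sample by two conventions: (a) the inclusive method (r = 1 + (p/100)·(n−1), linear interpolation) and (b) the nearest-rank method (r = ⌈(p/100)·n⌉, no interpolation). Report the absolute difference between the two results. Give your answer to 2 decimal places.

n = 18.
(a) r = 11.2; between ranks 11 (47) and 12 (50): 47.6.
(b) the nearest-rank method: rank 11 → 47.
|47.6 − 47| = 0.6.

0.60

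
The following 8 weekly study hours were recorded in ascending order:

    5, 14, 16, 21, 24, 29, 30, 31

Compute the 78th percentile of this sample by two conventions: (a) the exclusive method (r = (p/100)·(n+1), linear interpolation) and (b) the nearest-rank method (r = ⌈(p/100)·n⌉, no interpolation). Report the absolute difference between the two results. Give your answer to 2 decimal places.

n = 8.
(a) r = 7.02; between ranks 7 (30) and 8 (31): 30.02.
(b) the nearest-rank method: rank 7 → 30.
|30.02 − 30| = 0.02.

0.02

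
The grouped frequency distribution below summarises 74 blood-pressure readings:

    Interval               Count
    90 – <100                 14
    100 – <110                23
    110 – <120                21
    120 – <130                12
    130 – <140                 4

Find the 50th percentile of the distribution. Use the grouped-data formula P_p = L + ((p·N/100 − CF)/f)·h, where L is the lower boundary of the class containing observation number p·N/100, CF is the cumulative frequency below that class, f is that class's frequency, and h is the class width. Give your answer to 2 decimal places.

N = 74; target position k = 50/100 · 74 = 37.
Cumulative frequencies: 14, 37, 58, 70, 74.
Observation 37 falls in the class 100 – <110.
L = 100, CF = 14, f = 23, h = 10.
P50 = 100 + ((37 − 14)/23)·10 = 100 + 10 = 110.

110.00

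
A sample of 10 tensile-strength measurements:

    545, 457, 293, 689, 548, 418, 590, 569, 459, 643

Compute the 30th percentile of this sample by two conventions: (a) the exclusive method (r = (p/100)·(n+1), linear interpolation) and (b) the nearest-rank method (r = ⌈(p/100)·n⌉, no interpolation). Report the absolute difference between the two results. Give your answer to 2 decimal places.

0.60

Sorted: 293, 418, 457, 459, 545, 548, 569, 590, 643, 689.
n = 10.
(a) r = 3.3; between ranks 3 (457) and 4 (459): 457.6.
(b) the nearest-rank method: rank 3 → 457.
|457.6 − 457| = 0.6.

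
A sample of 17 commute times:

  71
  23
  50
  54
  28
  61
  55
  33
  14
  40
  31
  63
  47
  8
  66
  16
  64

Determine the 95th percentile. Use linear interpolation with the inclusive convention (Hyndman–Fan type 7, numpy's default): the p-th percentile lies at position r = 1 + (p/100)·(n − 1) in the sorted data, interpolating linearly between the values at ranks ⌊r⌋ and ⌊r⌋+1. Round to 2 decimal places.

67.00

Sorted: 8, 14, 16, 23, 28, 31, 33, 40, 47, 50, 54, 55, 61, 63, 64, 66, 71.
n = 17.
r = 1 + (95/100)·(17 − 1) = 1 + 15.2 = 16.2.
Rank 16 is 66 and rank 17 is 71.
Interpolate: 66 + 0.2·(71 − 66) = 66 + 0.2·5 = 67.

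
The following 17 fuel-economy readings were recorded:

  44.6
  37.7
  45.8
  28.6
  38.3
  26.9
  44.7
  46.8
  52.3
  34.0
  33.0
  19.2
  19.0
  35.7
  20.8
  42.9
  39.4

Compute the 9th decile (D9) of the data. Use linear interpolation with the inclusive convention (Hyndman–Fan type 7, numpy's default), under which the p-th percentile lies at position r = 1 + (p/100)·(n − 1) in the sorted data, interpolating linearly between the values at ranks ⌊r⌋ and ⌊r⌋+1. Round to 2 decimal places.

46.20

Sorted: 19.0, 19.2, 20.8, 26.9, 28.6, 33.0, 34.0, 35.7, 37.7, 38.3, 39.4, 42.9, 44.6, 44.7, 45.8, 46.8, 52.3.
n = 17.
r = 1 + (90/100)·(17 − 1) = 1 + 14.4 = 15.4.
Rank 15 is 45.8 and rank 16 is 46.8.
Interpolate: 45.8 + 0.4·(46.8 − 45.8) = 45.8 + 0.4·1 = 46.2.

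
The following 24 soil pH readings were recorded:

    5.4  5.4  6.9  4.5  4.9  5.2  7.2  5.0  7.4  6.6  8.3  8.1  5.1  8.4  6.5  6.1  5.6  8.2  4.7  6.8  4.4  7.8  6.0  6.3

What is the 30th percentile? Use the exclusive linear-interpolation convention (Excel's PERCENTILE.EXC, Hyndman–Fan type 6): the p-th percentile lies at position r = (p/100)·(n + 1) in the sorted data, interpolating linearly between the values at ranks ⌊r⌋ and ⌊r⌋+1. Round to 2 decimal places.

5.30

Sorted: 4.4, 4.5, 4.7, 4.9, 5.0, 5.1, 5.2, 5.4, 5.4, 5.6, 6.0, 6.1, 6.3, 6.5, 6.6, 6.8, 6.9, 7.2, 7.4, 7.8, 8.1, 8.2, 8.3, 8.4.
n = 24.
r = (30/100)·(24 + 1) = 7.5.
Rank 7 is 5.2 and rank 8 is 5.4.
Interpolate: 5.2 + 0.5·(5.4 − 5.2) = 5.2 + 0.5·0.2 = 5.3.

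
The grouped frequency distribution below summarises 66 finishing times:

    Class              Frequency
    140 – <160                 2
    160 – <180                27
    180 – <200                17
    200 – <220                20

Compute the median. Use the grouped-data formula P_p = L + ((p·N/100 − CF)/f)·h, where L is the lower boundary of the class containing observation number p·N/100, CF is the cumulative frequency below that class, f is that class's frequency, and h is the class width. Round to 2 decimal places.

184.71

N = 66; target position k = 50/100 · 66 = 33.
Cumulative frequencies: 2, 29, 46, 66.
Observation 33 falls in the class 180 – <200.
L = 180, CF = 29, f = 17, h = 20.
P50 = 180 + ((33 − 29)/17)·20 = 180 + 4.70588 = 184.706.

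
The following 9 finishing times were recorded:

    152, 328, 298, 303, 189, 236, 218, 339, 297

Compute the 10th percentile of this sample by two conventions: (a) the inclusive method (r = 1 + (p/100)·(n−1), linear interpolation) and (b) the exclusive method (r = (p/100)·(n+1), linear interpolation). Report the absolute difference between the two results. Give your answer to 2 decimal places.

Sorted: 152, 189, 218, 236, 297, 298, 303, 328, 339.
n = 9.
(a) r = 1.8; between ranks 1 (152) and 2 (189): 181.6.
(b) r = 1 → value at rank 1 = 152.
|181.6 − 152| = 29.6.

29.60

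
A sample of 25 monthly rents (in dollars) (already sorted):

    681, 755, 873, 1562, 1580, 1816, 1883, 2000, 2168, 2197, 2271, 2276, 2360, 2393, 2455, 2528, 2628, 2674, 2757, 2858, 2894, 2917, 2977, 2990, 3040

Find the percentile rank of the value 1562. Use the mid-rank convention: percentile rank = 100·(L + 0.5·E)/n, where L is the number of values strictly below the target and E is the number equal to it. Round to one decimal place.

Count below 1562: L = 3; count equal: E = 1; n = 25.
Percentile rank = 100·(3 + 0.5·1)/25 = 100·3.5/25 = 14.

14.0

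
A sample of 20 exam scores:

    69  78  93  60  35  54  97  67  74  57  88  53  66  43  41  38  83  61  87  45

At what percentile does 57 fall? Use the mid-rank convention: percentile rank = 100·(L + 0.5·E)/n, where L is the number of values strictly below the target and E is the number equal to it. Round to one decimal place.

Sorted: 35, 38, 41, 43, 45, 53, 54, 57, 60, 61, 66, 67, 69, 74, 78, 83, 87, 88, 93, 97.
Count below 57: L = 7; count equal: E = 1; n = 20.
Percentile rank = 100·(7 + 0.5·1)/20 = 100·7.5/20 = 37.5.

37.5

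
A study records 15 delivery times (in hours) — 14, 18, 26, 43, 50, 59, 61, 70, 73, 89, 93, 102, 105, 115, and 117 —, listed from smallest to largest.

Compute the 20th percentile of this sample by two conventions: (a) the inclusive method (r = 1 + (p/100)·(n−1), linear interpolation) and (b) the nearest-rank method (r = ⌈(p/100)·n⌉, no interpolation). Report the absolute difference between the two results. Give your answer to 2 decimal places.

n = 15.
(a) r = 3.8; between ranks 3 (26) and 4 (43): 39.6.
(b) the nearest-rank method: rank 3 → 26.
|39.6 − 26| = 13.6.

13.60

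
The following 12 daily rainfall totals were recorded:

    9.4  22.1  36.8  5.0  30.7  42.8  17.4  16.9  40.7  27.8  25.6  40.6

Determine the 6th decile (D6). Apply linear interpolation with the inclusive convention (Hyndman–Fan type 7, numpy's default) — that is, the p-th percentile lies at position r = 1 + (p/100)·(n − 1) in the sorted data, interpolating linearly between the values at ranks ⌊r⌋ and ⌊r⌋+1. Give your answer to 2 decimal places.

29.54

Sorted: 5.0, 9.4, 16.9, 17.4, 22.1, 25.6, 27.8, 30.7, 36.8, 40.6, 40.7, 42.8.
n = 12.
r = 1 + (60/100)·(12 − 1) = 1 + 6.6 = 7.6.
Rank 7 is 27.8 and rank 8 is 30.7.
Interpolate: 27.8 + 0.6·(30.7 − 27.8) = 27.8 + 0.6·2.9 = 29.54.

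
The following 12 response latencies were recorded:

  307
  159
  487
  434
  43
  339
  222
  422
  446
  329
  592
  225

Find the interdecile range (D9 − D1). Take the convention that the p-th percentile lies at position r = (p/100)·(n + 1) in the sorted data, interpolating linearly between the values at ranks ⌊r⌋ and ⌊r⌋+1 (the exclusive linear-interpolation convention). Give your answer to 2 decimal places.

482.70

Sorted: 43, 159, 222, 225, 307, 329, 339, 422, 434, 446, 487, 592.
n = 12.
P10: r = 1.3; ranks 1–2 are 43, 159; interpolating gives 77.8.
P90: r = 11.7; ranks 11–12 are 487, 592; interpolating gives 560.5.
Difference: 560.5 − 77.8 = 482.7.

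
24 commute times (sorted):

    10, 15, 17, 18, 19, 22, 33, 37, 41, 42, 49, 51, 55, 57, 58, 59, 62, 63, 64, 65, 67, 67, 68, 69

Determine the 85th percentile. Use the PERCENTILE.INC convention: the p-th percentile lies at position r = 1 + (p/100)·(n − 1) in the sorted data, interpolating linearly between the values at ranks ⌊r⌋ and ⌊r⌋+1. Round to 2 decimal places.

66.10

n = 24.
r = 1 + (85/100)·(24 − 1) = 1 + 19.55 = 20.55.
Rank 20 is 65 and rank 21 is 67.
Interpolate: 65 + 0.55·(67 − 65) = 65 + 0.55·2 = 66.1.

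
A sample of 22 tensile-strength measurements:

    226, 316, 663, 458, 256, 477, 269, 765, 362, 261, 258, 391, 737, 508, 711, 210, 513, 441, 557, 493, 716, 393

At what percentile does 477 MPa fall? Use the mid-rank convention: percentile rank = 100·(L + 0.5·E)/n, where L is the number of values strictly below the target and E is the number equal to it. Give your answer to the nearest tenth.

56.8

Sorted: 210, 226, 256, 258, 261, 269, 316, 362, 391, 393, 441, 458, 477, 493, 508, 513, 557, 663, 711, 716, 737, 765.
Count below 477: L = 12; count equal: E = 1; n = 22.
Percentile rank = 100·(12 + 0.5·1)/22 = 100·12.5/22 = 56.82.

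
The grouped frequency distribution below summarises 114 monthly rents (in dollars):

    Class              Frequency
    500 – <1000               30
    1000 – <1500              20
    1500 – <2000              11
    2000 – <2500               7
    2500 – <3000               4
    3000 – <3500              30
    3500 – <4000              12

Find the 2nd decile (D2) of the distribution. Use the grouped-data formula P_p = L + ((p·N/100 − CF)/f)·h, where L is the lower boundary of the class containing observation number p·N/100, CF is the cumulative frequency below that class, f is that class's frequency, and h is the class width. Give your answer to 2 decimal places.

N = 114; target position k = 20/100 · 114 = 22.8.
Cumulative frequencies: 30, 50, 61, 68, 72, 102, 114.
Observation 22.8 falls in the class 500 – <1000.
L = 500, CF = 0, f = 30, h = 500.
P20 = 500 + ((22.8 − 0)/30)·500 = 500 + 380 = 880.

880.00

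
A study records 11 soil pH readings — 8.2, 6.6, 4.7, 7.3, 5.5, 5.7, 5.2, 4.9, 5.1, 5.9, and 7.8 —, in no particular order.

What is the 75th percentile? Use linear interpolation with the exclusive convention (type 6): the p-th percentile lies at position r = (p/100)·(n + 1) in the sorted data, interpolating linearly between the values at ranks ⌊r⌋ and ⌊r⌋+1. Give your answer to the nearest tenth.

7.3

Sorted: 4.7, 4.9, 5.1, 5.2, 5.5, 5.7, 5.9, 6.6, 7.3, 7.8, 8.2.
n = 11.
r = (75/100)·(11 + 1) = 9.
r is an integer, so P75 is the value at rank 9: 7.3.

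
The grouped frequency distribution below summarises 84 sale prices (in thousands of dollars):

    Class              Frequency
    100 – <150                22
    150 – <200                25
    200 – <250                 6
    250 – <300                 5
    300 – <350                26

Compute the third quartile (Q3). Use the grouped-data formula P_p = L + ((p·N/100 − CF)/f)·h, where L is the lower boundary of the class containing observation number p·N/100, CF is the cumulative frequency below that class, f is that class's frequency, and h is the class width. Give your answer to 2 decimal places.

309.62

N = 84; target position k = 75/100 · 84 = 63.
Cumulative frequencies: 22, 47, 53, 58, 84.
Observation 63 falls in the class 300 – <350.
L = 300, CF = 58, f = 26, h = 50.
P75 = 300 + ((63 − 58)/26)·50 = 300 + 9.61538 = 309.615.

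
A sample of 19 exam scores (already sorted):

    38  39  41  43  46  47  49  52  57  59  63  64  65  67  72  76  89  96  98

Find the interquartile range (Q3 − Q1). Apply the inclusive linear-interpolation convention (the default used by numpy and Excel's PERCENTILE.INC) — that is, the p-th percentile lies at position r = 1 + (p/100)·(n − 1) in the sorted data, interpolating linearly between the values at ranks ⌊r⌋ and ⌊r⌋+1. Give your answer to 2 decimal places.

23.00

n = 19.
P25: r = 5.5; ranks 5–6 are 46, 47; interpolating gives 46.5.
P75: r = 14.5; ranks 14–15 are 67, 72; interpolating gives 69.5.
Difference: 69.5 − 46.5 = 23.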